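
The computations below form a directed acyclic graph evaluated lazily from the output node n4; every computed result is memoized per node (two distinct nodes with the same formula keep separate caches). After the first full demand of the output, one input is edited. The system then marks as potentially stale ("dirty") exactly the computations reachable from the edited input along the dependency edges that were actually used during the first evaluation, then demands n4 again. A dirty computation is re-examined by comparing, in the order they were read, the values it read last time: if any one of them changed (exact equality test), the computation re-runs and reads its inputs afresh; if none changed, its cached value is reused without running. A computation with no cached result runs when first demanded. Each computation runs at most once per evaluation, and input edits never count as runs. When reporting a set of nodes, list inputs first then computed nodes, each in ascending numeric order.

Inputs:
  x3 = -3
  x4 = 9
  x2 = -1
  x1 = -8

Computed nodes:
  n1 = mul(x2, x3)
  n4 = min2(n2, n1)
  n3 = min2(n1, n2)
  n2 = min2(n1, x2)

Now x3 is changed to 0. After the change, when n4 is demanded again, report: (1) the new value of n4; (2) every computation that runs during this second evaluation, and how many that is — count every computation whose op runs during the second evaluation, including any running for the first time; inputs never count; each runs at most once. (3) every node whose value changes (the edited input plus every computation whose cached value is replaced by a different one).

First demand of the output computes:
  n1 = mul(-1, -3) = 3
  n2 = min2(3, -1) = -1
  n4 = min2(-1, 3) = -1

After the edit, cleaning proceeds:
  n1: a read changed (x3 -3->0) — executes, giving 0.
  n2: a read changed (n1 3->0) — executes, giving -1 — identical to its old value.
  n4: a read changed (n1 3->0) — executes, giving -1 — identical to its old value.

Demanding n4 again yields -1.
3 computations run: n1, n2, n4.
The nodes whose values change: x3, n1.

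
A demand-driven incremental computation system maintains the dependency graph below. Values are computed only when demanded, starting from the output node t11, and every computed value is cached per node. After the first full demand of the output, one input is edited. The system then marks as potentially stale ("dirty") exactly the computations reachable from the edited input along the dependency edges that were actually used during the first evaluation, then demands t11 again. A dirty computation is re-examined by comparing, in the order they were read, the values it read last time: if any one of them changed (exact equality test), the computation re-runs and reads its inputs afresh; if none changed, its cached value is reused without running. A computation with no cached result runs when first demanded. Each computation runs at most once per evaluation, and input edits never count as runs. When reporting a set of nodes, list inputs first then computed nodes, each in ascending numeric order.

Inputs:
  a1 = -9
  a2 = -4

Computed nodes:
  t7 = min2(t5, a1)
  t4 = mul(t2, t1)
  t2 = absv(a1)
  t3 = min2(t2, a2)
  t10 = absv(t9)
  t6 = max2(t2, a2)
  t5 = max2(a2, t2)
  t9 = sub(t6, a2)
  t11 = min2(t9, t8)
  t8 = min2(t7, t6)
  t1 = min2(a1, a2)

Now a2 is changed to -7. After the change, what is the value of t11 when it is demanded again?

First evaluation (everything demanded from the output):
  t2 = absv(-9) = 9
  t5 = max2(-4, 9) = 9
  t6 = max2(9, -4) = 9
  t7 = min2(9, -9) = -9
  t8 = min2(-9, 9) = -9
  t9 = sub(9, -4) = 13
  t11 = min2(13, -9) = -9

Propagation after the edit:
  t5: runs — a2 -4->-7; result 9 (same value as before).
  t6: runs — a2 -4->-7; result 9 (same value as before).
  t7: checked — values it read are unchanged (t5 unchanged, a1 unchanged); reused cached -9 without running.
  t8: checked — values it read are unchanged (t7 unchanged, t6 unchanged); reused cached -9 without running.
  t9: runs — a2 -4->-7; result 16.
  t11: runs — t9 13->16; result -9 (same value as before).

Key observation: the cutoff stops propagation at t7 — its inputs' values are unchanged, so it reuses its cache.

New value of t11: -9.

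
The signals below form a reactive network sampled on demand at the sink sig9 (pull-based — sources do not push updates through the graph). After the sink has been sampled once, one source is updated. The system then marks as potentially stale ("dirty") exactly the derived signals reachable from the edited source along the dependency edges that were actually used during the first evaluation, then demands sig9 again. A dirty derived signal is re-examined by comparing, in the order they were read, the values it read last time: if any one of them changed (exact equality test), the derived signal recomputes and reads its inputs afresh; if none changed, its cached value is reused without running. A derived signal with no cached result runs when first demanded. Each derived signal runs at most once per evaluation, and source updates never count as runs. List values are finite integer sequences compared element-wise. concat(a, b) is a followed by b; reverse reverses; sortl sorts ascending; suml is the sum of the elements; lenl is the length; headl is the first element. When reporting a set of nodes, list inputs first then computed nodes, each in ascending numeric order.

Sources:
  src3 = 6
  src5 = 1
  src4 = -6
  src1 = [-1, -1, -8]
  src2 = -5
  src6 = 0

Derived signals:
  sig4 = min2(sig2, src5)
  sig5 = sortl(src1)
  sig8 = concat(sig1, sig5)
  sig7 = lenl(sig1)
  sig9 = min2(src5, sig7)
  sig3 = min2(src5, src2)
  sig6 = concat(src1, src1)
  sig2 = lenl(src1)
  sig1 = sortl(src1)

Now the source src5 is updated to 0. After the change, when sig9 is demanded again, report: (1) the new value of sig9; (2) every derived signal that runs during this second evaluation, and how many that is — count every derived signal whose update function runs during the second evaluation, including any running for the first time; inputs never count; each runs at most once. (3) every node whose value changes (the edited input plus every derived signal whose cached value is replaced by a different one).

sig9 now evaluates to 0.
Run set: sig9 (1 run).
Changed values: src5, sig9.

Initial pass — values computed on the first demand:
  sig1 = sortl([-1, -1, -8]) = [-8, -1, -1]
  sig7 = lenl([-8, -1, -1]) = 3
  sig9 = min2(1, 3) = 1

Second demand — change propagation:
  sig9: re-runs because src5 1->0; new result 0.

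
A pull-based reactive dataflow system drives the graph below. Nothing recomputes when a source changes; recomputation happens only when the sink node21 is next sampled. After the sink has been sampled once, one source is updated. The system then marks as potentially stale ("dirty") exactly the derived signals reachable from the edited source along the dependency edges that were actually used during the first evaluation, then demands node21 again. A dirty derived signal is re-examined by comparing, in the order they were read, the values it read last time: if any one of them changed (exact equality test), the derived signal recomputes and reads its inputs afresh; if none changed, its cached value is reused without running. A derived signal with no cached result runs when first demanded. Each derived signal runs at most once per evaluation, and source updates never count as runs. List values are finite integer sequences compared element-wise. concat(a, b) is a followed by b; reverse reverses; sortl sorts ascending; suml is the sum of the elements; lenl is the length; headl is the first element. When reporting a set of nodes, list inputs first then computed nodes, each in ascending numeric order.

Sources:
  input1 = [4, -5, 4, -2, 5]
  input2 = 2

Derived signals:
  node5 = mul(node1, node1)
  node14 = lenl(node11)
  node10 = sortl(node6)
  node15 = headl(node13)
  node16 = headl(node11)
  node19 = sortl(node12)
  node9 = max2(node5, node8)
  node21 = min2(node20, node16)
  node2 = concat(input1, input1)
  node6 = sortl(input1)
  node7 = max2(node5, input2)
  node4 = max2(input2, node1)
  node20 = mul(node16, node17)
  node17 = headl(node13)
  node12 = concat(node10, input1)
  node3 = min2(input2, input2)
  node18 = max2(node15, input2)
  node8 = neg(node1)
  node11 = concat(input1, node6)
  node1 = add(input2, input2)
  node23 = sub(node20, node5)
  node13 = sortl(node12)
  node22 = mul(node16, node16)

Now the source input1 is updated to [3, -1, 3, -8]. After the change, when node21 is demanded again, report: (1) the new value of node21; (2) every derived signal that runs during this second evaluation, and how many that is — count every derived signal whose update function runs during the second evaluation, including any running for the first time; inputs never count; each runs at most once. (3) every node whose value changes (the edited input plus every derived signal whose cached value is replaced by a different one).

First evaluation (everything demanded from the output):
  node6 = sortl([4, -5, 4, -2, 5]) = [-5, -2, 4, 4, 5]
  node10 = sortl([-5, -2, 4, 4, 5]) = [-5, -2, 4, 4, 5]
  node11 = concat([4, -5, 4, -2, 5], [-5, -2, 4, 4, 5]) = [4, -5, 4, -2, 5, -5, -2, 4, 4, 5]
  node12 = concat([-5, -2, 4, 4, 5], [4, -5, 4, -2, 5]) = [-5, -2, 4, 4, 5, 4, -5, 4, -2, 5]
  node13 = sortl([-5, -2, 4, 4, 5, 4, -5, 4, -2, 5]) = [-5, -5, -2, -2, 4, 4, 4, 4, 5, 5]
  node16 = headl([4, -5, 4, -2, 5, -5, -2, 4, 4, 5]) = 4
  node17 = headl([-5, -5, -2, -2, 4, 4, 4, 4, 5, 5]) = -5
  node20 = mul(4, -5) = -20
  node21 = min2(-20, 4) = -20

Propagation after the edit:
  node6: runs — input1 [4, -5, 4, -2, 5]->[3, -1, 3, -8]; result [-8, -1, 3, 3].
  node10: runs — node6 [-5, -2, 4, 4, 5]->[-8, -1, 3, 3]; result [-8, -1, 3, 3].
  node11: runs — input1 [4, -5, 4, -2, 5]->[3, -1, 3, -8]; node6 [-5, -2, 4, 4, 5]->[-8, -1, 3, 3]; result [3, -1, 3, -8, -8, -1, 3, 3].
  node12: runs — node10 [-5, -2, 4, 4, 5]->[-8, -1, 3, 3]; input1 [4, -5, 4, -2, 5]->[3, -1, 3, -8]; result [-8, -1, 3, 3, 3, -1, 3, -8].
  node13: runs — node12 [-5, -2, 4, 4, 5, 4, -5, 4, -2, 5]->[-8, -1, 3, 3, 3, -1, 3, -8]; result [-8, -8, -1, -1, 3, 3, 3, 3].
  node16: runs — node11 [4, -5, 4, -2, 5, -5, -2, 4, 4, 5]->[3, -1, 3, -8, -8, -1, 3, 3]; result 3.
  node17: runs — node13 [-5, -5, -2, -2, 4, 4, 4, 4, 5, 5]->[-8, -8, -1, -1, 3, 3, 3, 3]; result -8.
  node20: runs — node16 4->3; node17 -5->-8; result -24.
  node21: runs — node20 -20->-24; node16 4->3; result -24.

New value of node21: -24.
Derived signals that run: node6, node10, node11, node12, node13, node16, node17, node20, node21 — 9 in total.
Values that change: input1, node6, node10, node11, node12, node13, node16, node17, node20, node21.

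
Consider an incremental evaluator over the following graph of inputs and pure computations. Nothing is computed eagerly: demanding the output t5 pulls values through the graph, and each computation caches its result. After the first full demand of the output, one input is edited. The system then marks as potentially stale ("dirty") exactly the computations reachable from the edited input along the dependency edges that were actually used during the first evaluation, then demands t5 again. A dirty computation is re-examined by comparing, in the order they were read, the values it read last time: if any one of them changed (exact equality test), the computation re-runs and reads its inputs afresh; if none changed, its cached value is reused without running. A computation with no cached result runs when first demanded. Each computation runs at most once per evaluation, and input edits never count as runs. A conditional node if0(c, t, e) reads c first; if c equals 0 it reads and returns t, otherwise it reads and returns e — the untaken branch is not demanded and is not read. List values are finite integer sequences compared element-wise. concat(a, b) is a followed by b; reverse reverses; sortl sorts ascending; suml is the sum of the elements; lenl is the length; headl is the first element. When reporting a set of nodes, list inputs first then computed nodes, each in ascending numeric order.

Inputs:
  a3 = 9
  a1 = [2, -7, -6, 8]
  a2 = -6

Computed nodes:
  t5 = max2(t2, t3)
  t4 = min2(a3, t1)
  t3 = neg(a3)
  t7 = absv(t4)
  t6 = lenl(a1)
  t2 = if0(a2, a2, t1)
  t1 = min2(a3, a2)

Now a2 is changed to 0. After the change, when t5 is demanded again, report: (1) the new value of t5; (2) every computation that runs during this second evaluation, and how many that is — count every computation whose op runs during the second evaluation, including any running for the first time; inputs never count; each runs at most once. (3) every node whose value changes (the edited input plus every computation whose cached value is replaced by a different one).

t5 now evaluates to 0.
Run set: t2, t5 (2 run).
Changed values: a2, t2, t5.
The important point: the flipped condition redirects demand; t1 is left stale, never re-checked.

Initial pass — values computed on the first demand:
  t1 = min2(9, -6) = -6
  t2 = if0(a2=-6 -> else branch t1) = -6
  t3 = neg(9) = -9
  t5 = max2(-6, -9) = -6

Second demand — change propagation:
  t1: dirty yet unreached — the second evaluation never asks for it.
  t2: re-runs because a2 -6->0; new result 0.
  t5: re-runs because t2 -6->0; new result 0.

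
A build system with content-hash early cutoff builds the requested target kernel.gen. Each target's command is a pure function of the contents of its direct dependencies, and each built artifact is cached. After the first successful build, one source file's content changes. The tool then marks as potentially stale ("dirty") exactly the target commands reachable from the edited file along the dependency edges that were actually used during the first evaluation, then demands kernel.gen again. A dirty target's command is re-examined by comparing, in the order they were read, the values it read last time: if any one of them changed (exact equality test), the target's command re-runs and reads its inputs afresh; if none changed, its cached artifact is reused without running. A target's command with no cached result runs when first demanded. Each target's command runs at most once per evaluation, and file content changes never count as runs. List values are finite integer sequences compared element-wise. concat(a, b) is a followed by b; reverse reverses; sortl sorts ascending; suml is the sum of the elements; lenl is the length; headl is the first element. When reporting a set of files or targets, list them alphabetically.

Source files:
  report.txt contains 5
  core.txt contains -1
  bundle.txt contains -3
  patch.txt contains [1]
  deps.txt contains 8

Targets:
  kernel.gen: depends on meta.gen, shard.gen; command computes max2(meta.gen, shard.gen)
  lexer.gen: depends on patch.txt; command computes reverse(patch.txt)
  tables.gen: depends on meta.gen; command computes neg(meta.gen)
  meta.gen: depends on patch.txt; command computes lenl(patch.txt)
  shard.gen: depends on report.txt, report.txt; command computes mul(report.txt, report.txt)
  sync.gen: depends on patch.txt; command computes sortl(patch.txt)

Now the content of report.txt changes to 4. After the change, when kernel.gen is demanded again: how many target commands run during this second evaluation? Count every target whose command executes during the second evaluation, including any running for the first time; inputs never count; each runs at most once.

Target commands that run: kernel.gen, shard.gen — 2 in total.

First evaluation (everything demanded from the output):
  meta.gen = lenl([1]) = 1
  shard.gen = mul(5, 5) = 25
  kernel.gen = max2(1, 25) = 25

Propagation after the edit:
  shard.gen: runs — report.txt 5->4; report.txt 5->4; result 16.
  kernel.gen: runs — shard.gen 25->16; result 16.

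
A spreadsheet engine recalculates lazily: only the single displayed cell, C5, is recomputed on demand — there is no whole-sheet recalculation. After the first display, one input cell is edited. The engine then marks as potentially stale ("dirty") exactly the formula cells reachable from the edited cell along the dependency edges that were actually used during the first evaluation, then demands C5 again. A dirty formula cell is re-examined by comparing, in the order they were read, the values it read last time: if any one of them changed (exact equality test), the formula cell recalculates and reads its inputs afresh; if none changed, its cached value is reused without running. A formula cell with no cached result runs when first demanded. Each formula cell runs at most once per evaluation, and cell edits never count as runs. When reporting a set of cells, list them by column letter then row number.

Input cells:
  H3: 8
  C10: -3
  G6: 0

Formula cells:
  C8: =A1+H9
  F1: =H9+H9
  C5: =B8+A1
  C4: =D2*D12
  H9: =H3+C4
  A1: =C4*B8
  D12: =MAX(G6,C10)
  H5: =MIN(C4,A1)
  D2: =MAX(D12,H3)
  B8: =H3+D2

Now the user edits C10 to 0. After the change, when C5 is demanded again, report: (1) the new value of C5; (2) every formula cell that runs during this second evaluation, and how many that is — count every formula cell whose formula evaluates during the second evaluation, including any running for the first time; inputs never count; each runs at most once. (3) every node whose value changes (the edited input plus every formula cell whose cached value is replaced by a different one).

First evaluation (everything demanded from the output):
  D12 = MAX(0, -3) = 0
  D2 = MAX(0, 8) = 8
  B8 = 8 + 8 = 16
  C4 = 8 * 0 = 0
  A1 = 0 * 16 = 0
  C5 = 16 + 0 = 16

Propagation after the edit:
  D12: runs — C10 -3->0; result 0 (same value as before).
  D2: checked — values it read are unchanged (D12 unchanged, H3 unchanged); reused cached 8 without running.
  B8: checked — values it read are unchanged (H3 unchanged, D2 unchanged); reused cached 16 without running.
  C4: checked — values it read are unchanged (D2 unchanged, D12 unchanged); reused cached 0 without running.
  A1: checked — values it read are unchanged (C4 unchanged, B8 unchanged); reused cached 0 without running.
  C5: checked — values it read are unchanged (B8 unchanged, A1 unchanged); reused cached 16 without running.

Key observation: the change is absorbed at D12 — it re-runs but produces the same value, and the output's value is unchanged.

New value of C5: 16.
Formula cells that run: D12 — 1 in total.
Values that change: C10.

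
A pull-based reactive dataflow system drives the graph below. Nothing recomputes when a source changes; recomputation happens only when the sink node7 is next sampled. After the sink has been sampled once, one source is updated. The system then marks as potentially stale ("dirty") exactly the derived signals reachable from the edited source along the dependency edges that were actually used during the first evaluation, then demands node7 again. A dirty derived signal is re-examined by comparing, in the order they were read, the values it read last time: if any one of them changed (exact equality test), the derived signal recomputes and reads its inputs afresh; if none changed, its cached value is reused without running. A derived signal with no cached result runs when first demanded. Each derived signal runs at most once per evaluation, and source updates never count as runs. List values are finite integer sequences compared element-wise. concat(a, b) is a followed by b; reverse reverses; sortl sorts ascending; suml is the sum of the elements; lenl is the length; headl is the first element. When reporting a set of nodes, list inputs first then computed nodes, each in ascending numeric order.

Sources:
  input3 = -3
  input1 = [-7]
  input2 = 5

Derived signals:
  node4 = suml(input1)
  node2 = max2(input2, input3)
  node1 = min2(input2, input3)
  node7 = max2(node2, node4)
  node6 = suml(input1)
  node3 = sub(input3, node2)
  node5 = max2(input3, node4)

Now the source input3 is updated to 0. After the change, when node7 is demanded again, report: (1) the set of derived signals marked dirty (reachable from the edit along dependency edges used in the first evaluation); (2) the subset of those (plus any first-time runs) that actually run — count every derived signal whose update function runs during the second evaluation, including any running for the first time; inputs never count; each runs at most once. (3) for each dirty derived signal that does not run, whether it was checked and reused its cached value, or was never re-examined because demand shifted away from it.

First evaluation (everything demanded from the output):
  node2 = max2(5, -3) = 5
  node4 = suml([-7]) = -7
  node7 = max2(5, -7) = 5

Propagation after the edit:
  node2: runs — input3 -3->0; result 5 (same value as before).
  node7: checked — values it read are unchanged (node2 unchanged, node4 unchanged); reused cached 5 without running.

Key observation: the change is absorbed at node2 — it re-runs but produces the same value, and the output's value is unchanged.

Marked dirty: node2, node7.
Derived signals that run: node2 — 1 in total.
Checked but reused from cache: node7.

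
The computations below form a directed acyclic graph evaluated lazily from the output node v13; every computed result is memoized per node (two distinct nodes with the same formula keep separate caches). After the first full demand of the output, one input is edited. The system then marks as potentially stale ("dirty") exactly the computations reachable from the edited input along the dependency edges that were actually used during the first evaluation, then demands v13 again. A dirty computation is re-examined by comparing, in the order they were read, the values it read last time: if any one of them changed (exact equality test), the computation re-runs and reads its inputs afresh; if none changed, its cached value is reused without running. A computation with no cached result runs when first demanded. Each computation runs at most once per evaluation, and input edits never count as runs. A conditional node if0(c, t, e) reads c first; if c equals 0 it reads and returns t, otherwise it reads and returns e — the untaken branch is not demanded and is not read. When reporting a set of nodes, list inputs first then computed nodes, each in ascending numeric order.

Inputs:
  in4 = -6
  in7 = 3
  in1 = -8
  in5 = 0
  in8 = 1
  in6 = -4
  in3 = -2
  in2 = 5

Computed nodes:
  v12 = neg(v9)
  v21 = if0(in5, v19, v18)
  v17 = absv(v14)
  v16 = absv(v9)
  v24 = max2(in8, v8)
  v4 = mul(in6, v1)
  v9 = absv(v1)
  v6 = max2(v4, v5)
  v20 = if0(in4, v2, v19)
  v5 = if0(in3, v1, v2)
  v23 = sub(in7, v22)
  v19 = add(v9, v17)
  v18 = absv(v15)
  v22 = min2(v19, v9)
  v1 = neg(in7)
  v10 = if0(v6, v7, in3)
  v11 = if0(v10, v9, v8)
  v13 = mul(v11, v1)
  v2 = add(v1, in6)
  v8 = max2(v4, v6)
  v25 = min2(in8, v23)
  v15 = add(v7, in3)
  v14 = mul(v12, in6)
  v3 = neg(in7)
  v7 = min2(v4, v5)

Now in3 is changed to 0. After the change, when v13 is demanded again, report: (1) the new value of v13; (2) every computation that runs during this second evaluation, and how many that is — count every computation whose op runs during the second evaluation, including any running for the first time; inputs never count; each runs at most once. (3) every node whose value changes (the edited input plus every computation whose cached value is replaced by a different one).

First demand of the output computes:
  v1 = neg(3) = -3
  v2 = add(-3, -4) = -7
  v4 = mul(-4, -3) = 12
  v5 = if0(in3=-2 -> else branch v2) = -7
  v6 = max2(12, -7) = 12
  v8 = max2(12, 12) = 12
  v10 = if0(v6=12 -> else branch in3) = -2
  v11 = if0(v10=-2 -> else branch v8) = 12
  v13 = mul(12, -3) = -36

After the edit, cleaning proceeds:
  v5: a read changed (in3 -2->0) — executes, giving -3.
  v6: a read changed (v5 -7->-3) — executes, giving 12 — identical to its old value.
  v8: stays stale; no demand reaches it after the flip.
  v9: had never run; runs now, result 3.
  v10: a read changed (in3 -2->0) — executes, giving 0.
  v11: a read changed (v10 -2->0) — executes, giving 3.
  v13: a read changed (v11 12->3) — executes, giving -9.

Note the branch switch — demand abandons v8, which is never re-examined.

Demanding v13 again yields -9.
6 computations run: v5, v6, v9, v10, v11, v13.
The nodes whose values change: in3, v5, v10, v11, v13.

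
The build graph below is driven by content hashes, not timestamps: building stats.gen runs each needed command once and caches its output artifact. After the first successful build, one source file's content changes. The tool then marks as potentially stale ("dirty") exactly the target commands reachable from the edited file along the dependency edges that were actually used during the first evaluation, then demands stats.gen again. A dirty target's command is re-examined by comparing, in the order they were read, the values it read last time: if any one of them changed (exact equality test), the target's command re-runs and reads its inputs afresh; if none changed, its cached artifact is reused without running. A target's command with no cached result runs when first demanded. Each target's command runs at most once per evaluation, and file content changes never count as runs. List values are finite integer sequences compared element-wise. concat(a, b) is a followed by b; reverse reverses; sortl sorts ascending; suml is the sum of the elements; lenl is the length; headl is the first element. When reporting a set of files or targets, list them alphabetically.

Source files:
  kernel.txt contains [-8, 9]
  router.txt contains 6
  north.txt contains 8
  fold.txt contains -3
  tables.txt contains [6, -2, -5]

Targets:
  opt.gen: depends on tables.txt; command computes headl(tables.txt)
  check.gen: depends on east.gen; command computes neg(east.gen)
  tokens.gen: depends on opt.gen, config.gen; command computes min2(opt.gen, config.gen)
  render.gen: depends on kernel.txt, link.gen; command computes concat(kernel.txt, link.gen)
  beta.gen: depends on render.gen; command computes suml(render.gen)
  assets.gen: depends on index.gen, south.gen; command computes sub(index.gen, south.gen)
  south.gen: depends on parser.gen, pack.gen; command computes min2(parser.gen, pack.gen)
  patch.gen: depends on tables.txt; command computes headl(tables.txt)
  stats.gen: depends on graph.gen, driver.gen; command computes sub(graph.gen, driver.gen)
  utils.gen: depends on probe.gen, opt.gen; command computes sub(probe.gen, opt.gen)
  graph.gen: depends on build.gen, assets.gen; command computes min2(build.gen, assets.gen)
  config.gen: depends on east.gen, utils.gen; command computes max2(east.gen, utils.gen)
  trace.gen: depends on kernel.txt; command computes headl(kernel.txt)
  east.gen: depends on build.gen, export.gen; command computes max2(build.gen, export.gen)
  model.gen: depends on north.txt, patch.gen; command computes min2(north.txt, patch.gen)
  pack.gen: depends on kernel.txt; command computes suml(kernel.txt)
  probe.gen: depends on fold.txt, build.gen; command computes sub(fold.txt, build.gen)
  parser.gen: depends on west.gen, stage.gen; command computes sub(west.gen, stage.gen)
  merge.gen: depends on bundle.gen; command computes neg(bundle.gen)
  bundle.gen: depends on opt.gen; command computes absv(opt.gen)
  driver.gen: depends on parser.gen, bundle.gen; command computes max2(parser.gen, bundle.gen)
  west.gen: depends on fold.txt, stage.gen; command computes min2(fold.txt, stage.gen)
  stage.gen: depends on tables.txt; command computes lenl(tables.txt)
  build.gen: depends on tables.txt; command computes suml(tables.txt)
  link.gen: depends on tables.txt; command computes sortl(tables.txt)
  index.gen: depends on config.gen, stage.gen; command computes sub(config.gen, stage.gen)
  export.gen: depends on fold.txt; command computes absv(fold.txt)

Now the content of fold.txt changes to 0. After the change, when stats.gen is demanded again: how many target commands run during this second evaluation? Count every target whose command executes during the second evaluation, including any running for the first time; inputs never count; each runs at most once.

Run set: assets.gen, config.gen, driver.gen, east.gen, export.gen, graph.gen, index.gen, parser.gen, probe.gen, south.gen, utils.gen, west.gen (12 run).
The important point: at stats.gen every value read last time is unchanged, so the dirty flag clears without a run.

Initial pass — values computed on the first demand:
  build.gen = suml([6, -2, -5]) = -1
  export.gen = absv(-3) = 3
  east.gen = max2(-1, 3) = 3
  opt.gen = headl([6, -2, -5]) = 6
  bundle.gen = absv(6) = 6
  pack.gen = suml([-8, 9]) = 1
  probe.gen = sub(-3, -1) = -2
  stage.gen = lenl([6, -2, -5]) = 3
  utils.gen = sub(-2, 6) = -8
  config.gen = max2(3, -8) = 3
  index.gen = sub(3, 3) = 0
  west.gen = min2(-3, 3) = -3
  parser.gen = sub(-3, 3) = -6
  driver.gen = max2(-6, 6) = 6
  south.gen = min2(-6, 1) = -6
  assets.gen = sub(0, -6) = 6
  graph.gen = min2(-1, 6) = -1
  stats.gen = sub(-1, 6) = -7

Second demand — change propagation:
  export.gen: re-runs because fold.txt -3->0; new result 0.
  east.gen: re-runs because export.gen 3->0; new result 0.
  probe.gen: re-runs because fold.txt -3->0; new result 1.
  utils.gen: re-runs because probe.gen -2->1; new result -5.
  config.gen: re-runs because east.gen 3->0; utils.gen -8->-5; new result 0.
  index.gen: re-runs because config.gen 3->0; new result -3.
  west.gen: re-runs because fold.txt -3->0; new result 0.
  parser.gen: re-runs because west.gen -3->0; new result -3.
  driver.gen: re-runs because parser.gen -6->-3; new result 6 (unchanged).
  south.gen: re-runs because parser.gen -6->-3; new result -3.
  assets.gen: re-runs because index.gen 0->-3; south.gen -6->-3; new result 0.
  graph.gen: re-runs because assets.gen 6->0; new result -1 (unchanged).
  stats.gen: re-examined; everything it read last time is the same (graph.gen unchanged, driver.gen unchanged) — cache -7 kept, no run.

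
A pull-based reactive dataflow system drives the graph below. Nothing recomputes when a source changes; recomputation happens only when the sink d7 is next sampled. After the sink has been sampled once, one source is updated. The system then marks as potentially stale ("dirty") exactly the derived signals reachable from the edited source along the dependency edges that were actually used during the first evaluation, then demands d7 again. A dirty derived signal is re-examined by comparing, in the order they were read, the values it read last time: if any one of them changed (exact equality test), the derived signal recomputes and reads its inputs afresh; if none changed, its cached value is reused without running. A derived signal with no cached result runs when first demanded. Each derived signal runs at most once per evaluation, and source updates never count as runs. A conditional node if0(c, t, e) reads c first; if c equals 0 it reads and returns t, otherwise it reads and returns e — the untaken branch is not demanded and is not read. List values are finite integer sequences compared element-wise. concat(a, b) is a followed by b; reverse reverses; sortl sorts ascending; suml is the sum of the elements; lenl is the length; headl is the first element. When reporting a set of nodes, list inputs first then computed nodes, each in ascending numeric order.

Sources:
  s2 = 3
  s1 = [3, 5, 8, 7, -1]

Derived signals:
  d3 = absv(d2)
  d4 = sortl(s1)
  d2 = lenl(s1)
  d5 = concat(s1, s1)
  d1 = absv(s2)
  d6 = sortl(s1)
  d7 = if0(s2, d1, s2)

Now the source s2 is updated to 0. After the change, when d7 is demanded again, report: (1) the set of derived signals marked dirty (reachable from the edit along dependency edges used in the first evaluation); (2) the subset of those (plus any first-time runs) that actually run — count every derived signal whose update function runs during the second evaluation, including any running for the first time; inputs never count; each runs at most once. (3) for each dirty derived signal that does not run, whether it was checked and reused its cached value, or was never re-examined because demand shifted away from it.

Marked dirty: d7.
Derived signals that run: d1, d7 — 2 in total.
Every dirty derived signal ran.
Key observation: a condition flipped, so demand reaches new nodes — d1 runs for the first time.

First evaluation (everything demanded from the output):
  d7 = if0(s2=3 -> else branch s2) = 3

Propagation after the edit:
  d1: demanded for the first time — runs, produces 0.
  d7: runs — s2 3->0; s2 3->0; result 0.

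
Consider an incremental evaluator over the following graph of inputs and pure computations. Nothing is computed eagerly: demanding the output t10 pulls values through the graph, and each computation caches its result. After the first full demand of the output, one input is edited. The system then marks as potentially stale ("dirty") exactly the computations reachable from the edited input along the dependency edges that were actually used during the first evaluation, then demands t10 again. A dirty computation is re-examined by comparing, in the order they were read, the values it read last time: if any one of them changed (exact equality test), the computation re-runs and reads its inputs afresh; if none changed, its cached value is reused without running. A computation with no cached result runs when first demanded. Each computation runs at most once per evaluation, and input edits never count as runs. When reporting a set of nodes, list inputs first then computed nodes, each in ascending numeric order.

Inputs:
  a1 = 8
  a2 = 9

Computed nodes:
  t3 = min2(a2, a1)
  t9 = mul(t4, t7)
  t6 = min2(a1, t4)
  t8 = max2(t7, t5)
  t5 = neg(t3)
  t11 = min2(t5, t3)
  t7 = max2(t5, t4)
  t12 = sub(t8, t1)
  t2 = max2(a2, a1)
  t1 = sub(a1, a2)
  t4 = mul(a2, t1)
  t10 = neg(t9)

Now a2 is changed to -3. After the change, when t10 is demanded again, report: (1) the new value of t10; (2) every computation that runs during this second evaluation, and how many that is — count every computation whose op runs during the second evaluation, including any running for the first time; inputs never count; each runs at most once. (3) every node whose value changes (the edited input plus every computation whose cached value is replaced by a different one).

t10 now evaluates to 99.
Run set: t1, t3, t4, t5, t7, t9, t10 (7 run).
Changed values: a2, t1, t3, t4, t5, t7, t9, t10.

Initial pass — values computed on the first demand:
  t1 = sub(8, 9) = -1
  t3 = min2(9, 8) = 8
  t4 = mul(9, -1) = -9
  t5 = neg(8) = -8
  t7 = max2(-8, -9) = -8
  t9 = mul(-9, -8) = 72
  t10 = neg(72) = -72

Second demand — change propagation:
  t1: re-runs because a2 9->-3; new result 11.
  t3: re-runs because a2 9->-3; new result -3.
  t4: re-runs because a2 9->-3; t1 -1->11; new result -33.
  t5: re-runs because t3 8->-3; new result 3.
  t7: re-runs because t5 -8->3; t4 -9->-33; new result 3.
  t9: re-runs because t4 -9->-33; t7 -8->3; new result -99.
  t10: re-runs because t9 72->-99; new result 99.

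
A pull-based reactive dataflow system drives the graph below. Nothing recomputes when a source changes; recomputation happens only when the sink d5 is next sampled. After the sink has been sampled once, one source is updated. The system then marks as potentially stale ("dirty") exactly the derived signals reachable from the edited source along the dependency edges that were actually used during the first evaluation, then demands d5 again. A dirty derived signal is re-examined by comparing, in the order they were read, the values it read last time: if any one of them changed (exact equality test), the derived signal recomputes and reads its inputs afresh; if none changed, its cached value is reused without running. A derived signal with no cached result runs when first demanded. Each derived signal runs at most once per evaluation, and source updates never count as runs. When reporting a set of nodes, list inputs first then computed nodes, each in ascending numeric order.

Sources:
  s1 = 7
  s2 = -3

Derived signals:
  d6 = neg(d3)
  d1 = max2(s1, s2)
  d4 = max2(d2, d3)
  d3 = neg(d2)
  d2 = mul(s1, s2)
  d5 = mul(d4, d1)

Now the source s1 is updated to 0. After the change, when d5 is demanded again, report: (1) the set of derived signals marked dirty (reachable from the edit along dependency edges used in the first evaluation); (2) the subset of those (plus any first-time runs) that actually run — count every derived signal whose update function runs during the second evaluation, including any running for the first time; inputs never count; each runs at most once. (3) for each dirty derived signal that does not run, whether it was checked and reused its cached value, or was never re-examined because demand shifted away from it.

First evaluation (everything demanded from the output):
  d1 = max2(7, -3) = 7
  d2 = mul(7, -3) = -21
  d3 = neg(-21) = 21
  d4 = max2(-21, 21) = 21
  d5 = mul(21, 7) = 147

Propagation after the edit:
  d1: runs — s1 7->0; result 0.
  d2: runs — s1 7->0; result 0.
  d3: runs — d2 -21->0; result 0.
  d4: runs — d2 -21->0; d3 21->0; result 0.
  d5: runs — d4 21->0; d1 7->0; result 0.

Marked dirty: d1, d2, d3, d4, d5.
Derived signals that run: d1, d2, d3, d4, d5 — 5 in total.
Every dirty derived signal ran.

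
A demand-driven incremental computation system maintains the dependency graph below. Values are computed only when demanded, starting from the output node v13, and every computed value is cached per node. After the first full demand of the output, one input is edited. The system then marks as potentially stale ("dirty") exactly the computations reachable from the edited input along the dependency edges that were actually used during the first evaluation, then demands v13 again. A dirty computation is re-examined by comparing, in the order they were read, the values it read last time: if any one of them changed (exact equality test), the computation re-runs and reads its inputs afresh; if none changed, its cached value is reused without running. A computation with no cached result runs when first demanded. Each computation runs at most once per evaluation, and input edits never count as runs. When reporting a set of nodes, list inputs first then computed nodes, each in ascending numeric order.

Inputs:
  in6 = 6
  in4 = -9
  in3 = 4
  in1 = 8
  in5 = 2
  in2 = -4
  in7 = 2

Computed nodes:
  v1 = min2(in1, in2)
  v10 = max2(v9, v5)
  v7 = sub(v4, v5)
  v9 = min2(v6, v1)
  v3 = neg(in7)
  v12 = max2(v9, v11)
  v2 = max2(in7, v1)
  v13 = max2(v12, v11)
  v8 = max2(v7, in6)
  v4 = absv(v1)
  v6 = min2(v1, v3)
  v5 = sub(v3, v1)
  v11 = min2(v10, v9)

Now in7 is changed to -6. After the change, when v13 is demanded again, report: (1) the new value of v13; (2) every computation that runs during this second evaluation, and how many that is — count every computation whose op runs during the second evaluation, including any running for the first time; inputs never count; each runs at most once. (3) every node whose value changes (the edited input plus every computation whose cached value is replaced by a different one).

New value of v13: -4.
Computations that run: v3, v5, v6, v10, v11 — 5 in total.
Values that change: in7, v3, v5, v10.
Key observation: the cutoff stops propagation at v9 — its inputs' values are unchanged, so it reuses its cache.

First evaluation (everything demanded from the output):
  v1 = min2(8, -4) = -4
  v3 = neg(2) = -2
  v5 = sub(-2, -4) = 2
  v6 = min2(-4, -2) = -4
  v9 = min2(-4, -4) = -4
  v10 = max2(-4, 2) = 2
  v11 = min2(2, -4) = -4
  v12 = max2(-4, -4) = -4
  v13 = max2(-4, -4) = -4

Propagation after the edit:
  v3: runs — in7 2->-6; result 6.
  v5: runs — v3 -2->6; result 10.
  v6: runs — v3 -2->6; result -4 (same value as before).
  v9: checked — values it read are unchanged (v6 unchanged, v1 unchanged); reused cached -4 without running.
  v10: runs — v5 2->10; result 10.
  v11: runs — v10 2->10; result -4 (same value as before).
  v12: checked — values it read are unchanged (v9 unchanged, v11 unchanged); reused cached -4 without running.
  v13: checked — values it read are unchanged (v12 unchanged, v11 unchanged); reused cached -4 without running.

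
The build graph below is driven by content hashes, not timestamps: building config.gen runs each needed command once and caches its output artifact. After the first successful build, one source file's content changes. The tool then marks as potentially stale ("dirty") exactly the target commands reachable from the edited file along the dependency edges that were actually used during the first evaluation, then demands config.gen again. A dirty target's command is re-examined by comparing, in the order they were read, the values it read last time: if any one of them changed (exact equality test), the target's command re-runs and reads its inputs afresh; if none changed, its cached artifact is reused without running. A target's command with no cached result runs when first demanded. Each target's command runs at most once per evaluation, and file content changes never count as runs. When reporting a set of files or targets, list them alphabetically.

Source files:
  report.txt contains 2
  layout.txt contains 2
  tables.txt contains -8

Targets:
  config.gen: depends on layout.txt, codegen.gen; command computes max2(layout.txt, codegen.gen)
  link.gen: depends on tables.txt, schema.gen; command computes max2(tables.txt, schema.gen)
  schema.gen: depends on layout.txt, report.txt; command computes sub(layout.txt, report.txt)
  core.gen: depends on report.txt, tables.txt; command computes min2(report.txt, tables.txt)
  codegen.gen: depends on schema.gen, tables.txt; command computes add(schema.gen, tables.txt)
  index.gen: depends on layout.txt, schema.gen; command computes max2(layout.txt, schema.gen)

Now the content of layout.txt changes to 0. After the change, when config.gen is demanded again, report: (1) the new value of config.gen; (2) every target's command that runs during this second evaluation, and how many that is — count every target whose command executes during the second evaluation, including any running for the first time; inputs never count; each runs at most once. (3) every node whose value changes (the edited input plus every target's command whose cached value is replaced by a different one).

config.gen now evaluates to 0.
Run set: codegen.gen, config.gen, schema.gen (3 run).
Changed values: codegen.gen, config.gen, layout.txt, schema.gen.

Initial pass — values computed on the first demand:
  schema.gen = sub(2, 2) = 0
  codegen.gen = add(0, -8) = -8
  config.gen = max2(2, -8) = 2

Second demand — change propagation:
  schema.gen: re-runs because layout.txt 2->0; new result -2.
  codegen.gen: re-runs because schema.gen 0->-2; new result -10.
  config.gen: re-runs because layout.txt 2->0; codegen.gen -8->-10; new result 0.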